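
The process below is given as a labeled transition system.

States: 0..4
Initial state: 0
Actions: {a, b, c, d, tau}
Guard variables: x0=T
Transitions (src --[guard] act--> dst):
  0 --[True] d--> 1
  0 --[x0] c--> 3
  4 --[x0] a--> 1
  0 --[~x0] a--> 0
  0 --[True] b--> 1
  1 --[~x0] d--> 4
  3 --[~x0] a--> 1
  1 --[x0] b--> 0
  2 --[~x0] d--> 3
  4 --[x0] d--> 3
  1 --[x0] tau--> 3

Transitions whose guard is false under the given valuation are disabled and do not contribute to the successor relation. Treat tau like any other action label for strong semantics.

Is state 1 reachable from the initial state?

Answer: REACHABLE

Trace:
After dropping false guards: 7 live edges.
L0 = {0}
L1 = {1,3}  total {0,1,3}
Reachable = {0,1,3}
witness 1: d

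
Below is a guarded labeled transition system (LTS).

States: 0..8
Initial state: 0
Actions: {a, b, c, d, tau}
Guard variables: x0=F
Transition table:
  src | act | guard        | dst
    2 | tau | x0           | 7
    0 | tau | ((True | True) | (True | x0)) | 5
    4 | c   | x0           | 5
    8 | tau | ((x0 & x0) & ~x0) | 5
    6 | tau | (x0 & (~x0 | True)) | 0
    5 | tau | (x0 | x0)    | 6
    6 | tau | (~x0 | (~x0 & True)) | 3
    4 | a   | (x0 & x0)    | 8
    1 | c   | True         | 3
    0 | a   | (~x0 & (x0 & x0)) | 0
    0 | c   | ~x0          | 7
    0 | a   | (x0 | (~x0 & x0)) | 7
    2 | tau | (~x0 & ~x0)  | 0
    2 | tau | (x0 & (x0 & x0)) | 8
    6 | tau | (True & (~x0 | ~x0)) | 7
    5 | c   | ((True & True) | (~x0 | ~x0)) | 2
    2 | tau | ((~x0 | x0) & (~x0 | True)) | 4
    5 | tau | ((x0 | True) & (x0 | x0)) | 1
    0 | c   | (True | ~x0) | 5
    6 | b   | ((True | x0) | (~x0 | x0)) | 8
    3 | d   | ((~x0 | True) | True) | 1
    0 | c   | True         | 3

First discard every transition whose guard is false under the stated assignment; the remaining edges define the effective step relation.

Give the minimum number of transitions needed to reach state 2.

Answer: 2

Trace:
BFS to 2:
  Layer 0: {0}
  Layer 1: {3,5,7}
  Layer 2: {1,2}
first hit 2 at d=2 via c·c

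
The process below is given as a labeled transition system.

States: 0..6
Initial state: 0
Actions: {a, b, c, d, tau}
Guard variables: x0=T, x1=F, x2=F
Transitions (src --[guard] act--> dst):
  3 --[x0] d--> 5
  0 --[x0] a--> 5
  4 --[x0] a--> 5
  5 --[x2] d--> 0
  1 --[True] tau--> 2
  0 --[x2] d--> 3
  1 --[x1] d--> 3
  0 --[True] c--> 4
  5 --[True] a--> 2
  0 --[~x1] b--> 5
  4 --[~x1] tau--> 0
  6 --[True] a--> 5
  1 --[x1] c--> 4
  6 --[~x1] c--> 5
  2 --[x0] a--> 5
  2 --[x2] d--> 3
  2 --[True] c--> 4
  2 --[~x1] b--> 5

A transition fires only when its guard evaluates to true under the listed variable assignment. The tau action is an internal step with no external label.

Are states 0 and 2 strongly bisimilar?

Answer: BISIMILAR

Trace:
Refine partition for ~:
  π0 = {{0,1,2,3,4,5,6}}
  π1 = {{0,2},{1},{3},{4},{5},{6}}
Fixed point at round 2; 6 class(es).
0∈{0,2}, 2∈{0,2}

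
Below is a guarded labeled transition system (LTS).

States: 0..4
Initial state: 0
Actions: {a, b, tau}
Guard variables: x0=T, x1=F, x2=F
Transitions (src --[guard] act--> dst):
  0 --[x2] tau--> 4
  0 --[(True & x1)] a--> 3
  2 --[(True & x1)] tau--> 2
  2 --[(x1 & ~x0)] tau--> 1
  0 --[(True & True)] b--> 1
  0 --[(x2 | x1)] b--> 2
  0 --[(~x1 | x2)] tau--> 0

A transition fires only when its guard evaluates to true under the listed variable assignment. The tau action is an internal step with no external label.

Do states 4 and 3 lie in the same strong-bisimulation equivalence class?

Answer: BISIMILAR

Trace:
Refine partition for ~:
  round 0: {{0,1,2,3,4}}
  round 1: {{0},{1,2,3,4}}
stable after 2 split(s): 2 block(s)
class of 4: {1,2,3,4}; class of 3: {1,2,3,4}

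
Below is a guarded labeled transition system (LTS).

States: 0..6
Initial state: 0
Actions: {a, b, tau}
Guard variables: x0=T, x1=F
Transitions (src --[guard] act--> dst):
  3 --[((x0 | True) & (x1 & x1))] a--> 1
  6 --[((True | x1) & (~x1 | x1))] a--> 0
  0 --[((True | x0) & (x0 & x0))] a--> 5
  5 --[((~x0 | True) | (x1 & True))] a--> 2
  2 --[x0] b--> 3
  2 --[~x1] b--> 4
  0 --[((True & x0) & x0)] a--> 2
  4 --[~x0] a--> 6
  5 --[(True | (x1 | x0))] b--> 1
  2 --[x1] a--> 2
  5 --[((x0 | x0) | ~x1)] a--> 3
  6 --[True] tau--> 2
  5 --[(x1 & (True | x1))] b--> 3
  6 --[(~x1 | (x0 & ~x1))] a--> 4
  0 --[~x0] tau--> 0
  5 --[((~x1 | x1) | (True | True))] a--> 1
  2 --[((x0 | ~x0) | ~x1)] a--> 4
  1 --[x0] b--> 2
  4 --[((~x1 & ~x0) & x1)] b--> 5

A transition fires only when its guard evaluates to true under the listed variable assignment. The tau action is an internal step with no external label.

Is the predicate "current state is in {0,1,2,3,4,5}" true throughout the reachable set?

Inv-set: {0,1,2,3,4,5}
Reach set: {0,1,2,3,4,5}
  0: ✓
  1: ✓
  2: ✓
  3: ✓
  4: ✓
  5: ✓

Answer: INVARIANT HOLDS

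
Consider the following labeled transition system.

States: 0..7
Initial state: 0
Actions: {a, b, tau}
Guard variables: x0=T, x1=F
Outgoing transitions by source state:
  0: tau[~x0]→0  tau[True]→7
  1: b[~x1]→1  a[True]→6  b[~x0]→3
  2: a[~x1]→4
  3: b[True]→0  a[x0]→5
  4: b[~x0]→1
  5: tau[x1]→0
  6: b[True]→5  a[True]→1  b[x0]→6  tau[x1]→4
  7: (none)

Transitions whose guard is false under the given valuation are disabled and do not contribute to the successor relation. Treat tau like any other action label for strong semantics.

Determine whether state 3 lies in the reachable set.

Answer: UNREACHABLE

Working:
Guard filter leaves 9 enabled edge(s).
L0 = {0}
L1 = {7}  now seen {0,7}
R = {0,7}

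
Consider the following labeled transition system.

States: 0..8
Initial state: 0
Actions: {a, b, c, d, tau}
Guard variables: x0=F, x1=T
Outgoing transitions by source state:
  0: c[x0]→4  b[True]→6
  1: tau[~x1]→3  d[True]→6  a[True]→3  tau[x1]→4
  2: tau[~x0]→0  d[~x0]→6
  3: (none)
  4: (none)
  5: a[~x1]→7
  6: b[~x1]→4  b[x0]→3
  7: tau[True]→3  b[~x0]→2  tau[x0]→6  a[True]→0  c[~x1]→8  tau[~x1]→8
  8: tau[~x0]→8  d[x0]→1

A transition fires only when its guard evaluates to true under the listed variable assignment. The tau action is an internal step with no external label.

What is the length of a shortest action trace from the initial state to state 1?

BFS to 1:
  L0 = {0}
  L1 = {6}
1 never appears.

Answer: UNREACHABLE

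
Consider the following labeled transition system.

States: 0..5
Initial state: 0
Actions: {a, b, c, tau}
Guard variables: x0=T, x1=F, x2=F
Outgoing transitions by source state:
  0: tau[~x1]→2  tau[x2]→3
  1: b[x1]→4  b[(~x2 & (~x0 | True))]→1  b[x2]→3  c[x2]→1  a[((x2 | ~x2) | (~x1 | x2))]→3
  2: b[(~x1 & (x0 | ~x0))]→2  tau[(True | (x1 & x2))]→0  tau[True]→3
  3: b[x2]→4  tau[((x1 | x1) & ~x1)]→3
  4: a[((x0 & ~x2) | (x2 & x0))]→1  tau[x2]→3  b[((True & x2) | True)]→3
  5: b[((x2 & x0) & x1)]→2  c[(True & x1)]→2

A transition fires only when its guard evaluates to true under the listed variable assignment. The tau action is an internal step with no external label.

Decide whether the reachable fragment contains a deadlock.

Answer: DEADLOCK at state 3

Analysis:
Reachable = {0,2,3}
  0: tau→2  [1 exit(s)]
  2: b→2  tau→0  tau→3  [3 exit(s)]
  3: ∅  [no exit]
trace reaching 3: tau·tau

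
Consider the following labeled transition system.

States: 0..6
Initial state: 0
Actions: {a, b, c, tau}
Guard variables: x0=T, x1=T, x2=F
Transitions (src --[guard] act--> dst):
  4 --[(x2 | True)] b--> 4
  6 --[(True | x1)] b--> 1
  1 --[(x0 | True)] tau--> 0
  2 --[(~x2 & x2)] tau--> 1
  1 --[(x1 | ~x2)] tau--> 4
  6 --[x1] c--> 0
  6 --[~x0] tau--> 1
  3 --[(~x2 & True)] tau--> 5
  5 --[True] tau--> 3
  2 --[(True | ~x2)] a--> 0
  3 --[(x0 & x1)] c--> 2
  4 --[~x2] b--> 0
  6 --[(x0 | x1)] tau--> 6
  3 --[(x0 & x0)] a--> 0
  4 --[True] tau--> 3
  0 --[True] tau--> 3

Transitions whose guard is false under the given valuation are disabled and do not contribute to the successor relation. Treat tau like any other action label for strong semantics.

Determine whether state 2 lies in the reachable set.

Answer: REACHABLE

Trace:
Guard filter leaves 14 enabled edge(s).
L0 = {0}
L1 = {3}  now seen {0,3}
L2 = {2,5}  now seen {0,2,3,5}
Reach set: {0,2,3,5}
trace reaching 2: tau·c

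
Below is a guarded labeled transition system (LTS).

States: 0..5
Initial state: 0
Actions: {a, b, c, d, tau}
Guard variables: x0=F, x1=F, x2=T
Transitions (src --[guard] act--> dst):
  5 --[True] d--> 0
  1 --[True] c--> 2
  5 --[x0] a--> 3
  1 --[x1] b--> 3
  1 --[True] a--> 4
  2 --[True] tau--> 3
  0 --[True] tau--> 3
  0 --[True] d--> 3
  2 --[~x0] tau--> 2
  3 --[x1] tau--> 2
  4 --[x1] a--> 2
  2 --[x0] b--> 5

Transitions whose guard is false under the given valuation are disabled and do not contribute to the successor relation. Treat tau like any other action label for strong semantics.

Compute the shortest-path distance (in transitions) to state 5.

Answer: UNREACHABLE

Trace:
Breadth-first toward 5:
  L0 = {0}
  L1 = {3}
5 never appears.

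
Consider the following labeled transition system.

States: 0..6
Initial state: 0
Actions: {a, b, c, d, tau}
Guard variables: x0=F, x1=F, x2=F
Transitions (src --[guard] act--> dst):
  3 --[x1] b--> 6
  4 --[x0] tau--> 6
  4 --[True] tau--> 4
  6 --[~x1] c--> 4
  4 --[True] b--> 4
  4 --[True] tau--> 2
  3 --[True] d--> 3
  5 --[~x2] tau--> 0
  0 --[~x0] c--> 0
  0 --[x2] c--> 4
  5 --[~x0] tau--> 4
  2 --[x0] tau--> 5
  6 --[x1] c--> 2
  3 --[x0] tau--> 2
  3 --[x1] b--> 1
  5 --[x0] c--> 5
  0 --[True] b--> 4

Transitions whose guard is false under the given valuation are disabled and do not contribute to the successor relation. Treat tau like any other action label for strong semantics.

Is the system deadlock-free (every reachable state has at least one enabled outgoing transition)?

Answer: DEADLOCK at state 2

Trace:
R = {0,2,4}
  0: b→4  c→0  [2 exit(s)]
  2: ∅  [no exit]
  4: b→4  tau→2  tau→4  [3 exit(s)]
trace reaching 2: b·tau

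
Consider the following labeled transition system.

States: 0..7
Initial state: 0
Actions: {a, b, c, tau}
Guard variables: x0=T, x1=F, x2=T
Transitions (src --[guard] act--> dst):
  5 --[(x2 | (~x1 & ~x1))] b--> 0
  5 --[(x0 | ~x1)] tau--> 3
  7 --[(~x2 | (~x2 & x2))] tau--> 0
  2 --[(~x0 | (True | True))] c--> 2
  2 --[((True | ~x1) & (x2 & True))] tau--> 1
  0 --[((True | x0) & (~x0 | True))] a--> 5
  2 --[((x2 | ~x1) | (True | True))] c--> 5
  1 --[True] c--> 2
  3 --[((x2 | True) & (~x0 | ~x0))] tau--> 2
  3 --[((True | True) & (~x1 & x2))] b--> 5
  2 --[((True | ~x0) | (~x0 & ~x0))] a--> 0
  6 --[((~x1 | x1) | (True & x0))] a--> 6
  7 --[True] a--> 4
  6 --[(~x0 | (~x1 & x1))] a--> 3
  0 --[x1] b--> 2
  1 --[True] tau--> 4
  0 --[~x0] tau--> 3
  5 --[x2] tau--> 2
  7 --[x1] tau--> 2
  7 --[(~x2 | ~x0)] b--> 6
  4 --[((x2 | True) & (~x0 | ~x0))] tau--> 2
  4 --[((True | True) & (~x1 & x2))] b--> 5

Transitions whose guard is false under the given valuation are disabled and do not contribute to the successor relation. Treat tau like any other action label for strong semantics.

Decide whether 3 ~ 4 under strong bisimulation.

Answer: BISIMILAR

Working:
Refine partition for ~:
  π0 = {{0,1,2,3,4,5,6,7}}
  π1 = {{0,6,7},{1},{2},{3,4},{5}}
  π2 = {{0},{1},{2},{3,4},{5},{6},{7}}
7 equivalence class(es) (converged in 3)
class of 3: {3,4}; class of 4: {3,4}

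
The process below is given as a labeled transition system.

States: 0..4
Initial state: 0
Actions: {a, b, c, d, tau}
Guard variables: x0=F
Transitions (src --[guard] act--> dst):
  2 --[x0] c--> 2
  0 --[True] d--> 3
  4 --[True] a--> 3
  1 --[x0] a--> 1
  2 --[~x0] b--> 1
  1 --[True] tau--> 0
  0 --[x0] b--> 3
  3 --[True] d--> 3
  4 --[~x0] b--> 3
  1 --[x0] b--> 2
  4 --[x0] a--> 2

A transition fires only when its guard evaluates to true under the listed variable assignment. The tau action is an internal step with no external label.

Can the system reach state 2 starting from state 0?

Answer: UNREACHABLE

Working:
Guard filter leaves 6 enabled edge(s).
depth 0: {0}
depth 1: {3}  now seen {0,3}
Reach set: {0,3}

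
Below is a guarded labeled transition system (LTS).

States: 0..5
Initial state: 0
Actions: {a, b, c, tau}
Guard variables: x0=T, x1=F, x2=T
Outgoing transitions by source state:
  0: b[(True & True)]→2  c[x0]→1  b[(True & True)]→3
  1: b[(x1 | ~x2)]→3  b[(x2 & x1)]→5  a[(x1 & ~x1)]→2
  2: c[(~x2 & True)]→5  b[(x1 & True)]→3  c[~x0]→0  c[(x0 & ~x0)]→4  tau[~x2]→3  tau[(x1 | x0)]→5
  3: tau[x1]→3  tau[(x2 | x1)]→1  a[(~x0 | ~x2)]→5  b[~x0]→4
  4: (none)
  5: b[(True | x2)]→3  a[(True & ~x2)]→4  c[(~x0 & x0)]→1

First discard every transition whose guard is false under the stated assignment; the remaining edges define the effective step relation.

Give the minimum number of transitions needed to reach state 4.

Answer: UNREACHABLE

Working:
BFS to 4:
  depth 0: {0}
  depth 1: {1,2,3}
  depth 2: {5}
4 never appears.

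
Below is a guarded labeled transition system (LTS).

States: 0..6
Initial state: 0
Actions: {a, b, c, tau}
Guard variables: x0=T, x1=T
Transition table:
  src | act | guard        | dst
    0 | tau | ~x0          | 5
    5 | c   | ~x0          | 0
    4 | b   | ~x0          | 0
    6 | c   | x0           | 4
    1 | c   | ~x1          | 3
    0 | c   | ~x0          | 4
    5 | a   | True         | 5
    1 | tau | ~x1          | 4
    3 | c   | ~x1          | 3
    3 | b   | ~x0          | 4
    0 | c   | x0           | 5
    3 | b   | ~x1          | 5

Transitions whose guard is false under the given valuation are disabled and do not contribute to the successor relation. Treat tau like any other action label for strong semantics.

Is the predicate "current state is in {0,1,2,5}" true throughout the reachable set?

Safe = {0,1,2,5}
Reachable = {0,5}
  0: ok
  5: ok

Answer: INVARIANT HOLDS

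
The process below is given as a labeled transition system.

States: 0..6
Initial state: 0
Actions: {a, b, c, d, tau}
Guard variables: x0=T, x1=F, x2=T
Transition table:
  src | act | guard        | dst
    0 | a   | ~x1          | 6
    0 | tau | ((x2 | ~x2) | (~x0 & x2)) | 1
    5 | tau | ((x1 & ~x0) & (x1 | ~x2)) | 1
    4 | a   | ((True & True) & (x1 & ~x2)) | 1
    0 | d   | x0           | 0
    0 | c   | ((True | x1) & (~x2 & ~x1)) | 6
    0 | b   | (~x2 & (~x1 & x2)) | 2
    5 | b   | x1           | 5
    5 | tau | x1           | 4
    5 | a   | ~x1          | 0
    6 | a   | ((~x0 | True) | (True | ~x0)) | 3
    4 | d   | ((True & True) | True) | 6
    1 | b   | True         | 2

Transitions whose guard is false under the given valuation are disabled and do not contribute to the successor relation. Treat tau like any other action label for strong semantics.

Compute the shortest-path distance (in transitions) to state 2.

Layered search for 2:
  depth 0: {0}
  depth 1: {1,6}
  depth 2: {2,3}
first hit 2 at d=2 via tau·b

Answer: 2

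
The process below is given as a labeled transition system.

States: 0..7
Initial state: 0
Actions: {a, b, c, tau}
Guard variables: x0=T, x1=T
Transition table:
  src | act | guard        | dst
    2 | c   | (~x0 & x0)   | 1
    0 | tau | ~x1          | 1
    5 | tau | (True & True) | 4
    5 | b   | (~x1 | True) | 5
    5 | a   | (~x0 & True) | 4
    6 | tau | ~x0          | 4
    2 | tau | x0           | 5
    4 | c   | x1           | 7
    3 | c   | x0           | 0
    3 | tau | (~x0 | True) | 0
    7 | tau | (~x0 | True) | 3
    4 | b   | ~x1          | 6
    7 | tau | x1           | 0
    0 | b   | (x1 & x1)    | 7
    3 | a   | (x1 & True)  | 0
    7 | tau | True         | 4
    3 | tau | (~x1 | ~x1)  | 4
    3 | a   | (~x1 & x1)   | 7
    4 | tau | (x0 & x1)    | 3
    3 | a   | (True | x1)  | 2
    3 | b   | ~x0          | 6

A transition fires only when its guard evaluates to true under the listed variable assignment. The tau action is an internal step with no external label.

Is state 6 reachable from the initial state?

Answer: UNREACHABLE

Analysis:
13 transition(s) survive guard evaluation.
Layer 0: {0}
Layer 1: {7}  total {0,7}
Layer 2: {3,4}  total {0,3,4,7}
Layer 3: {2}  total {0,2,3,4,7}
Layer 4: {5}  total {0,2,3,4,5,7}
R = {0,2,3,4,5,7}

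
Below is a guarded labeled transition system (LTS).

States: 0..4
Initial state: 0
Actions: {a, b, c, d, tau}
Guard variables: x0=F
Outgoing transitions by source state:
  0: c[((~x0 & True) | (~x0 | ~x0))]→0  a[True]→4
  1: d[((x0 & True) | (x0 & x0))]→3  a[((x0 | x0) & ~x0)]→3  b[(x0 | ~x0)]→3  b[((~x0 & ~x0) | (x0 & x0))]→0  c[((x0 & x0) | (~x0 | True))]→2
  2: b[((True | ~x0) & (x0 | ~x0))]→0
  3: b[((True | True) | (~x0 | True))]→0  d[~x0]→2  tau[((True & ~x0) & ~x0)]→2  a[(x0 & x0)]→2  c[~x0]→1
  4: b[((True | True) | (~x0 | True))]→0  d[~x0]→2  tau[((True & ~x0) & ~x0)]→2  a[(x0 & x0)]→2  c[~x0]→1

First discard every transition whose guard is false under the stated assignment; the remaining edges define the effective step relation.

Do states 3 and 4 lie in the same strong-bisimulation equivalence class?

Bisimulation quotient by refinement:
  π0 = {{0,1,2,3,4}}
  π1 = {{0},{1},{2},{3,4}}
4 equivalence class(es) (converged in 2)
3∈{3,4}, 4∈{3,4}

Answer: BISIMILAR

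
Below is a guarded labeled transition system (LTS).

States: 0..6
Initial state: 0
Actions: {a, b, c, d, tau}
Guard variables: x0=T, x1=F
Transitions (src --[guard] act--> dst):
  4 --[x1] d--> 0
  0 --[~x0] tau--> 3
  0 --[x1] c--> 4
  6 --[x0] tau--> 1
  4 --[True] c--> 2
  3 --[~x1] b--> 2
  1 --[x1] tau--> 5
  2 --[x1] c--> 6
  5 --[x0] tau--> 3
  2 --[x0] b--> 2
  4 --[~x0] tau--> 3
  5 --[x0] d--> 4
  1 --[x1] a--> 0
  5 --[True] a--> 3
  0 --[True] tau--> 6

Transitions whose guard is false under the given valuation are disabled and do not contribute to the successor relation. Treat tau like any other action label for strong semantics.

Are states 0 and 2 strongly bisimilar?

Answer: NOT BISIMILAR

Analysis:
Refine partition for ~:
  P[0] = {{0,1,2,3,4,5,6}}
  P[1] = {{0,6},{1},{2,3},{4},{5}}
  P[2] = {{0},{1},{2,3},{4},{5},{6}}
stable after 3 split(s): 6 block(s)
0∈{0}, 2∈{2,3}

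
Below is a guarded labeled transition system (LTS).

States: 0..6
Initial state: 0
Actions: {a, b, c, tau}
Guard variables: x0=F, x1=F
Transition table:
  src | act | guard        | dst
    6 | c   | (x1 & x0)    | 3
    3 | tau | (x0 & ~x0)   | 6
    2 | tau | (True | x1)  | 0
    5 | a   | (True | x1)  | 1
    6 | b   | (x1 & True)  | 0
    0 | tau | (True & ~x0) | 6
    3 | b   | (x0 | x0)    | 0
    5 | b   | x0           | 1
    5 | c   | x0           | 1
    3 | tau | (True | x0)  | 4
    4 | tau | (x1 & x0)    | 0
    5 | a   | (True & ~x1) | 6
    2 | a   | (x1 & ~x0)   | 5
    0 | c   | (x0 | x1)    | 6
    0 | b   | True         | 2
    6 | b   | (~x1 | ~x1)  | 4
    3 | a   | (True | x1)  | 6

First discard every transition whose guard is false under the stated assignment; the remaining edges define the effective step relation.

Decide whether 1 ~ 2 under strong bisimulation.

Answer: NOT BISIMILAR

Trace:
Compute ~ classes (split until stable):
  π0 = {{0,1,2,3,4,5,6}}
  π1 = {{0},{1,4},{2},{3},{5},{6}}
Fixed point at round 2; 6 class(es).
[1]={1,4}  [2]={2}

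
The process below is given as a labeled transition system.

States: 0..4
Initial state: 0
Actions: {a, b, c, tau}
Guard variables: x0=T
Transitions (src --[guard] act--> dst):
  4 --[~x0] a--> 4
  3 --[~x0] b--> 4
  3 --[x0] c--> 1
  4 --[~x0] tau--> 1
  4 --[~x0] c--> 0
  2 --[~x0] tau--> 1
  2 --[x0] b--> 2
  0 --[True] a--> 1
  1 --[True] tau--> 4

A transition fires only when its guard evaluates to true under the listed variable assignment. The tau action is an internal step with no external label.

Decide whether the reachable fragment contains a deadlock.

Answer: DEADLOCK at state 4

Working:
Reach set: {0,1,4}
  0: a→1  [1 exit(s)]
  1: tau→4  [1 exit(s)]
  4: ∅  [no exit]
trace reaching 4: a·tau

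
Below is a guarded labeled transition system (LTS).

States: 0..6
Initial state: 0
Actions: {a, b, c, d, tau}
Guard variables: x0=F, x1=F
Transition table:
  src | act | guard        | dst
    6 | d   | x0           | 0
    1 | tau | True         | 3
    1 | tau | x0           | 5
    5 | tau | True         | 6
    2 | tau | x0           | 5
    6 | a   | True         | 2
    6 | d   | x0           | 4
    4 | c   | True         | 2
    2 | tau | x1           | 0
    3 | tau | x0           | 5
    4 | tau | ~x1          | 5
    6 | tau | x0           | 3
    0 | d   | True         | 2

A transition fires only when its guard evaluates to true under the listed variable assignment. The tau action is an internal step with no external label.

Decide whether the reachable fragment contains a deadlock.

Answer: DEADLOCK at state 2

Analysis:
Reach set: {0,2}
  0: d→2  [1 exit(s)]
  2: ∅  [deadlock]
trace reaching 2: d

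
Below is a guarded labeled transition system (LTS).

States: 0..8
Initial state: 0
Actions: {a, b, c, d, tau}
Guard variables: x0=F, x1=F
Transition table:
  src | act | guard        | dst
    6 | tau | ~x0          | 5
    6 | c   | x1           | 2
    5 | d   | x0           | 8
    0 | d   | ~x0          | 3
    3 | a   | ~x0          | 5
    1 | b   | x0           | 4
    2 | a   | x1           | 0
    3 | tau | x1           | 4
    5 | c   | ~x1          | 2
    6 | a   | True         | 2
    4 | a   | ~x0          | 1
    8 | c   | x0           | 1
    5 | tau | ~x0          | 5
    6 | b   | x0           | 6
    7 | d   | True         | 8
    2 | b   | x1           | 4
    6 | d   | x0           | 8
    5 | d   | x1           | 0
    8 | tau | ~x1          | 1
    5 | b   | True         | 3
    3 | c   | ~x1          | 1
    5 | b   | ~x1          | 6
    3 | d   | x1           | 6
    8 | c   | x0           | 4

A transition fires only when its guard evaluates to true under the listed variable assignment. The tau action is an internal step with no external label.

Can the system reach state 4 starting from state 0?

Guard filter leaves 12 enabled edge(s).
Layer 0: {0}
Layer 1: {3}  now seen {0,3}
Layer 2: {1,5}  now seen {0,1,3,5}
Layer 3: {2,6}  now seen {0,1,2,3,5,6}
Reach set: {0,1,2,3,5,6}

Answer: UNREACHABLE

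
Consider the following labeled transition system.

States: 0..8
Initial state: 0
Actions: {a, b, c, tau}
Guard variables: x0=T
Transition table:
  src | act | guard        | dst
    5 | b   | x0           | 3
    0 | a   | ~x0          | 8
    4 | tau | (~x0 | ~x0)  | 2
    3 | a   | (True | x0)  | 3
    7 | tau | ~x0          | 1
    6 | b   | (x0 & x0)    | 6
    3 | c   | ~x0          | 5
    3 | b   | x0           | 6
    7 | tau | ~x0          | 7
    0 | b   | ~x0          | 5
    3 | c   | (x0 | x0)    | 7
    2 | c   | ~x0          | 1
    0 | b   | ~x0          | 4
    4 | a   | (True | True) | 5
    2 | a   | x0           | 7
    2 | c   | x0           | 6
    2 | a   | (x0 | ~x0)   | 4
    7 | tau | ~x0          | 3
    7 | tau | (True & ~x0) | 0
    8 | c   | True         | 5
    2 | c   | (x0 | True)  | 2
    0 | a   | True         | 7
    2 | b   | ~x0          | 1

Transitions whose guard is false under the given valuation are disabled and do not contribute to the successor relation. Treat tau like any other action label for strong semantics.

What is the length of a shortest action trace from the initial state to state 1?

Answer: UNREACHABLE

Trace:
BFS to 1:
  depth 0: {0}
  depth 1: {7}
1 never appears.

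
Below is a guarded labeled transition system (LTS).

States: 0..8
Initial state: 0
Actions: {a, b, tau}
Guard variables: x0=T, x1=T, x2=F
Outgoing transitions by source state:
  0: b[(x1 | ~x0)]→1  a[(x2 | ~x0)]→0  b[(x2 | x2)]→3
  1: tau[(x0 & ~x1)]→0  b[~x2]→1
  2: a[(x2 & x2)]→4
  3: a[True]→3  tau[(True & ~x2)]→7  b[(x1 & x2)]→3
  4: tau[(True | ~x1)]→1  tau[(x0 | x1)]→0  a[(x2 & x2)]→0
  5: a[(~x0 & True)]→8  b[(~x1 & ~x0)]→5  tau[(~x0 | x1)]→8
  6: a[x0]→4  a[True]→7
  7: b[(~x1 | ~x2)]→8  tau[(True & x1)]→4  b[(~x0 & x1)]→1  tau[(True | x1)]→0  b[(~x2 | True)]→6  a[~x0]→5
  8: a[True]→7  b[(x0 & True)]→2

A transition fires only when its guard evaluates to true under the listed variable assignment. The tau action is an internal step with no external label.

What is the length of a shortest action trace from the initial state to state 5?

Answer: UNREACHABLE

Working:
Layered search for 5:
  L0 = {0}
  L1 = {1}
5 never appears.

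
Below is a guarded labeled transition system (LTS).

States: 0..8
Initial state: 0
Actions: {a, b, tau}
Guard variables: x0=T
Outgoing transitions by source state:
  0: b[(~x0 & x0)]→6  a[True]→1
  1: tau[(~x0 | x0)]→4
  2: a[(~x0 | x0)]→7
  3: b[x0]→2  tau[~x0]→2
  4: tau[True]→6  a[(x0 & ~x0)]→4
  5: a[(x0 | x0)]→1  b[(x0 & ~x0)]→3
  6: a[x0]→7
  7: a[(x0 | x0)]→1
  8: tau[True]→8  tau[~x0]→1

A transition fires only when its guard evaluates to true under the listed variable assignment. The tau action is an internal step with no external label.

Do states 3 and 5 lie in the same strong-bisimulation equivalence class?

Answer: NOT BISIMILAR

Analysis:
Bisimulation quotient by refinement:
  π0 = {{0,1,2,3,4,5,6,7,8}}
  π1 = {{0,2,5,6,7},{1,4,8},{3}}
  π2 = {{0,5,7},{1,8},{2,6},{3},{4}}
  π3 = {{0,5,7},{1},{2,6},{3},{4},{8}}
6 equivalence class(es) (converged in 4)
3∈{3}, 5∈{0,5,7}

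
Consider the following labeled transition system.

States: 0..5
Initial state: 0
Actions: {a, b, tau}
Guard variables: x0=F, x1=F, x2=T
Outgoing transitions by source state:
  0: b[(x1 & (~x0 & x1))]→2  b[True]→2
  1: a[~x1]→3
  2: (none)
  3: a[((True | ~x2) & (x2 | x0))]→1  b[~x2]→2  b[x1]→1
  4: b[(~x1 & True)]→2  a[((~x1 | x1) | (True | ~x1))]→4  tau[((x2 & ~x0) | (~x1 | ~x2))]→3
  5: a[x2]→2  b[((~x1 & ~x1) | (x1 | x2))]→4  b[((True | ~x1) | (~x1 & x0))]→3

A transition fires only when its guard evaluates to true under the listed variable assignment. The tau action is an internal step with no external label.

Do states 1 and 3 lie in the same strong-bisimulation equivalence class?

Compute ~ classes (split until stable):
  π0 = {{0,1,2,3,4,5}}
  π1 = {{0},{1,3},{2},{4},{5}}
Fixed point at round 2; 5 class(es).
1∈{1,3}, 3∈{1,3}

Answer: BISIMILAR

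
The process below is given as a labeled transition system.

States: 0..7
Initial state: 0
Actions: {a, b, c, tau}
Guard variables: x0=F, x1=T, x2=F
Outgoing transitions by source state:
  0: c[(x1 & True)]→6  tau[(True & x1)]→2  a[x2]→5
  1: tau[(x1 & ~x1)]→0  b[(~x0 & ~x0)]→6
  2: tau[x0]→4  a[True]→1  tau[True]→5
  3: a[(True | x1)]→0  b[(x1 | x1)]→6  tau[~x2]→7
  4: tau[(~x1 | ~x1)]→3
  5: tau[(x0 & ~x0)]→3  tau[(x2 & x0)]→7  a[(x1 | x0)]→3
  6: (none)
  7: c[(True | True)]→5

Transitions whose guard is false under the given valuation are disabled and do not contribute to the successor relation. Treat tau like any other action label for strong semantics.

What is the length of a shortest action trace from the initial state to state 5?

Answer: 2

Analysis:
Breadth-first toward 5:
  Layer 0: {0}
  Layer 1: {2,6}
  Layer 2: {1,5}
first hit 5 at d=2 via tau·tau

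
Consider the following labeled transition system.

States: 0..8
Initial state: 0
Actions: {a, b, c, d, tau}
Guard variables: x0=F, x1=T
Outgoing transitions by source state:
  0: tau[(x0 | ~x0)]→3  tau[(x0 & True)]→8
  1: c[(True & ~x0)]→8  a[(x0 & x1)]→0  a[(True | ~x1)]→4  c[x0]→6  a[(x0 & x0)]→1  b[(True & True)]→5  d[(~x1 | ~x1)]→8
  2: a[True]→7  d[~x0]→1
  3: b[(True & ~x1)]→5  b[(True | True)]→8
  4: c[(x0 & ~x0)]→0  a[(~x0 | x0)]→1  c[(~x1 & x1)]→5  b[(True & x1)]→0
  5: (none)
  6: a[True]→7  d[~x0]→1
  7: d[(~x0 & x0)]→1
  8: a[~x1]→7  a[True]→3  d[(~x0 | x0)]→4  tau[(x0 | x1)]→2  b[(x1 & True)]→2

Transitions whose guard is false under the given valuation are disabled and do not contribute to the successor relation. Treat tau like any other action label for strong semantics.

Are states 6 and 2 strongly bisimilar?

Answer: BISIMILAR

Analysis:
Bisimulation quotient by refinement:
  P[0] = {{0,1,2,3,4,5,6,7,8}}
  P[1] = {{0},{1},{2,6},{3},{4},{5,7},{8}}
7 equivalence class(es) (converged in 2)
6∈{2,6}, 2∈{2,6}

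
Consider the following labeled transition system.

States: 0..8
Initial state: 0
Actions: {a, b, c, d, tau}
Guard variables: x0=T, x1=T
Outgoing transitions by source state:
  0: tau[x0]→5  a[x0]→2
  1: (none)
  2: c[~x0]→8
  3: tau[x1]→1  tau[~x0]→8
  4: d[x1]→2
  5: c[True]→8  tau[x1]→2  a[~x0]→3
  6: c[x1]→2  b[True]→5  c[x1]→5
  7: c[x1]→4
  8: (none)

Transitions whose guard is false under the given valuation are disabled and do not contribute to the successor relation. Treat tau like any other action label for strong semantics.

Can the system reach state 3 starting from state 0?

Answer: UNREACHABLE

Working:
Guard filter leaves 10 enabled edge(s).
Layer 0: {0}
Layer 1: {2,5}  total {0,2,5}
Layer 2: {8}  total {0,2,5,8}
Reachable = {0,2,5,8}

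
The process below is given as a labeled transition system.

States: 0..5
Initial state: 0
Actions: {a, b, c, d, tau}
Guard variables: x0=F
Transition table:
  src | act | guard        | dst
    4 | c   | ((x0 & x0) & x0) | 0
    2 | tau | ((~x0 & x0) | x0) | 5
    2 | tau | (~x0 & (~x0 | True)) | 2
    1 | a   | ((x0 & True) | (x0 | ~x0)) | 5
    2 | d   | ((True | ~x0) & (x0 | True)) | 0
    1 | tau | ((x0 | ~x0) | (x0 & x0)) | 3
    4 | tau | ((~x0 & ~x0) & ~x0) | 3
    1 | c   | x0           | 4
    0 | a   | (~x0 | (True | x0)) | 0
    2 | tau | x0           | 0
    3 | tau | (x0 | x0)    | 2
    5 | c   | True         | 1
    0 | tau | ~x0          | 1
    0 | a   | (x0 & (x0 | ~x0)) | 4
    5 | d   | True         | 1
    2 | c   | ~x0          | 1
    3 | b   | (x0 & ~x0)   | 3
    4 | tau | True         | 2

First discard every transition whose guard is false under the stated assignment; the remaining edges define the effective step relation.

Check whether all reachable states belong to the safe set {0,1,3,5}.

Allowed set {0,1,3,5}
Reachable = {0,1,3,5}
  0: ✓
  1: ✓
  3: ✓
  5: ✓

Answer: INVARIANT HOLDS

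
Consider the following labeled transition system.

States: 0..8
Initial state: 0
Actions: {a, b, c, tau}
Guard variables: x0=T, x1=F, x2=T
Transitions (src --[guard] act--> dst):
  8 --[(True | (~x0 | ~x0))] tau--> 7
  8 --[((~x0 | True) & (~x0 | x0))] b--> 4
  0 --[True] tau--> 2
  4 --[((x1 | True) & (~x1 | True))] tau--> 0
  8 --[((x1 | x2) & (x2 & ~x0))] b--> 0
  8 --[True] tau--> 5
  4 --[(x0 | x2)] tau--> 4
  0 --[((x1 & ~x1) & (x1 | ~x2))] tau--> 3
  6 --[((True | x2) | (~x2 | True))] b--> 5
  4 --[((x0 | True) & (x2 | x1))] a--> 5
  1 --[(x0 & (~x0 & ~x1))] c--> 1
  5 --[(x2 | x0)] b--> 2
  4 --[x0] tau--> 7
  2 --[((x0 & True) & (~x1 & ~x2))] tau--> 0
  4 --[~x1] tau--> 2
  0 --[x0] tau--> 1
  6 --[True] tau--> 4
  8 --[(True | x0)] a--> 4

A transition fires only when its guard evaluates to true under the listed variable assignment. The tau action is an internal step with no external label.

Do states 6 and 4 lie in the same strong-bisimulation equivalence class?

Answer: NOT BISIMILAR

Working:
Compute ~ classes (split until stable):
  round 0: {{0,1,2,3,4,5,6,7,8}}
  round 1: {{0},{1,2,3,7},{4},{5},{6},{8}}
stable after 2 split(s): 6 block(s)
6∈{6}, 4∈{4}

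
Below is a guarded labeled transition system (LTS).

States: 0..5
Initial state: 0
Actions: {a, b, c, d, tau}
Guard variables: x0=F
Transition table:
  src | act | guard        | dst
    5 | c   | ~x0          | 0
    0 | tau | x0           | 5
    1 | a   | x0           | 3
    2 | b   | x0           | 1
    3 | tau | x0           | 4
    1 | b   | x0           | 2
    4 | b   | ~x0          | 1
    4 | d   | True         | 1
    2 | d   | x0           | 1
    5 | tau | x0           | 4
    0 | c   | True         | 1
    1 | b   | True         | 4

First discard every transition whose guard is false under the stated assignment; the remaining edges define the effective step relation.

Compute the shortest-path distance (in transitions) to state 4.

Layered search for 4:
  Layer 0: {0}
  Layer 1: {1}
  Layer 2: {4}
first hit 4 at d=2 via c·b

Answer: 2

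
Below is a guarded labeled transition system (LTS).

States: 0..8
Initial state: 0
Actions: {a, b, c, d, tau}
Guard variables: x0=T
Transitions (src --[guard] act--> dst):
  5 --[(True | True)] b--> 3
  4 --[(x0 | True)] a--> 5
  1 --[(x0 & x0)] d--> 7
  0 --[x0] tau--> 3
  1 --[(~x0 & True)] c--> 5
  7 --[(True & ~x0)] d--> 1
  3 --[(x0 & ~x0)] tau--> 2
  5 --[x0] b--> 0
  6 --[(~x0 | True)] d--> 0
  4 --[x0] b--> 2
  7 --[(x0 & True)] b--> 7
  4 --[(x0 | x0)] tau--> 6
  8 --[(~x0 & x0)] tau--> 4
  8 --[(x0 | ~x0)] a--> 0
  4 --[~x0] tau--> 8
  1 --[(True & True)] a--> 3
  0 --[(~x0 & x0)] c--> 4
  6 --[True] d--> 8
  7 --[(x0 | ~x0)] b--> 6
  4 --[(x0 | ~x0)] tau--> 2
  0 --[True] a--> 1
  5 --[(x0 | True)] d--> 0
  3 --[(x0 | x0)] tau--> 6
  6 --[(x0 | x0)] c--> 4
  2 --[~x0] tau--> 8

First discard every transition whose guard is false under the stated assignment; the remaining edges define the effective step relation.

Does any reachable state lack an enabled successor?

Answer: DEADLOCK at state 2

Trace:
R = {0,1,2,3,4,5,6,7,8}
  0: a→1  tau→3  [deg 2]
  1: a→3  d→7  [deg 2]
  2: ∅  [deadlock]
  3: tau→6  [deg 1]
  4: a→5  b→2  tau→2  tau→6  [deg 4]
  5: b→0  b→3  d→0  [deg 3]
  6: c→4  d→0  d→8  [deg 3]
  7: b→6  b→7  [deg 2]
  8: a→0  [deg 1]
witness 2: tau·tau·c·b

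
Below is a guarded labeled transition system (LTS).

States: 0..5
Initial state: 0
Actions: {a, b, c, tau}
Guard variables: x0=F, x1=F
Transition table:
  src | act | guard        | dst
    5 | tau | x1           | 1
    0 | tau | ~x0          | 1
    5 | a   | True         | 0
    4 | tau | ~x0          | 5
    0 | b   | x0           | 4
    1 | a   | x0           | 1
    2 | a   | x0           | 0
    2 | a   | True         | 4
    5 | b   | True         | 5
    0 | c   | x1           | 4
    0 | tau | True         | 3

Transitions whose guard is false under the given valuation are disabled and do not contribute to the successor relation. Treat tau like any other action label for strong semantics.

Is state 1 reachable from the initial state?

After dropping false guards: 6 live edges.
depth 0: {0}
depth 1: {1,3}  cumulative {0,1,3}
Reachable = {0,1,3}
witness 1: tau

Answer: REACHABLE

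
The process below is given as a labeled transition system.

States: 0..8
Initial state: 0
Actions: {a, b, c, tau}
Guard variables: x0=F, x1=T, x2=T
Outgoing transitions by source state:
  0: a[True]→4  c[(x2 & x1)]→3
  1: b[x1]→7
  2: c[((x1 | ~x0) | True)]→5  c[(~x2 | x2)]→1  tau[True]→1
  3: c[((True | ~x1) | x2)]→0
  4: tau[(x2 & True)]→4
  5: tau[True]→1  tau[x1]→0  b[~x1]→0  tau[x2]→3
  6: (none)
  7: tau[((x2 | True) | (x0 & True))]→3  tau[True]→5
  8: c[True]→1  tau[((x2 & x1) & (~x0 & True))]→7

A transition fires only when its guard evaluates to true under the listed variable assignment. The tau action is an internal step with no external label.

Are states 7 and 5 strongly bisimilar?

Compute ~ classes (split until stable):
  π0 = {{0,1,2,3,4,5,6,7,8}}
  π1 = {{0},{1},{2,8},{3},{4,5,7},{6}}
  π2 = {{0},{1},{2},{3},{4},{5},{6},{7},{8}}
9 equivalence class(es) (converged in 3)
[7]={7}  [5]={5}

Answer: NOT BISIMILAR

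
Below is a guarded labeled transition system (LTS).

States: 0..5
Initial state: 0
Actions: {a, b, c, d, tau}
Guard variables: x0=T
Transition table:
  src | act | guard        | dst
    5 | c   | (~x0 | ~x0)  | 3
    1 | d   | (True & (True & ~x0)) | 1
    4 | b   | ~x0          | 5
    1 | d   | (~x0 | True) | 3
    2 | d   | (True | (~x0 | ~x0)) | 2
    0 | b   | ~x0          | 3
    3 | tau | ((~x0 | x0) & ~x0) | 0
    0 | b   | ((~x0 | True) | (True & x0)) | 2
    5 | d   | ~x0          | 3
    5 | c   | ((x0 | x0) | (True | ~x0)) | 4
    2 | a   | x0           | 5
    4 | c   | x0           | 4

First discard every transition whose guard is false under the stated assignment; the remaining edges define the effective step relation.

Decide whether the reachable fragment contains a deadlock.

Reachable = {0,2,4,5}
  0: b→2  [1 out]
  2: a→5  d→2  [2 out]
  4: c→4  [1 out]
  5: c→4  [1 out]

Answer: DEADLOCK-FREE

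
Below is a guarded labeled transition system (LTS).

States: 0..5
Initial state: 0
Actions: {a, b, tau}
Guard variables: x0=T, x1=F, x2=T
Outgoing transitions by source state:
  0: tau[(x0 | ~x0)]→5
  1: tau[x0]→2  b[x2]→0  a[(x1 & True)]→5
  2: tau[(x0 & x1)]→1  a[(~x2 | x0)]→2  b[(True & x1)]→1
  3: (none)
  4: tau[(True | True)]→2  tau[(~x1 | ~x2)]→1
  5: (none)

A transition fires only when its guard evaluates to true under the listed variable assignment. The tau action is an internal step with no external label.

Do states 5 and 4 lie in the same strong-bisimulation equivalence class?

Answer: NOT BISIMILAR

Working:
Compute ~ classes (split until stable):
  round 0: {{0,1,2,3,4,5}}
  round 1: {{0,4},{1},{2},{3,5}}
  round 2: {{0},{1},{2},{3,5},{4}}
5 equivalence class(es) (converged in 3)
class of 5: {3,5}; class of 4: {4}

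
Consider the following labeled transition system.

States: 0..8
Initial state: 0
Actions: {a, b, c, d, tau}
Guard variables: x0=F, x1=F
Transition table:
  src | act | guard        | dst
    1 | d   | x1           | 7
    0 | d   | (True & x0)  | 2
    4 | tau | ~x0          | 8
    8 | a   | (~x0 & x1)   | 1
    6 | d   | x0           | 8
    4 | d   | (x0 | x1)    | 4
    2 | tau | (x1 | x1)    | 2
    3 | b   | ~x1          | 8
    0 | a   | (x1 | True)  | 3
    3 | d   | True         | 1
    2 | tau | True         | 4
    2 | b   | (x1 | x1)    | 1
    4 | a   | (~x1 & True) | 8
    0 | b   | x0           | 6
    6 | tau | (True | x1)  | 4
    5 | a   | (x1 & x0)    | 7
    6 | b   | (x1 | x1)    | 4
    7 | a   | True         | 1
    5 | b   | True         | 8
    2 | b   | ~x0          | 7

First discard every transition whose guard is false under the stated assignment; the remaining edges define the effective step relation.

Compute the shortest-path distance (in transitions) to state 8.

Answer: 2

Working:
BFS to 8:
  Layer 0: {0}
  Layer 1: {3}
  Layer 2: {1,8}
8 enters at depth 2; path a·b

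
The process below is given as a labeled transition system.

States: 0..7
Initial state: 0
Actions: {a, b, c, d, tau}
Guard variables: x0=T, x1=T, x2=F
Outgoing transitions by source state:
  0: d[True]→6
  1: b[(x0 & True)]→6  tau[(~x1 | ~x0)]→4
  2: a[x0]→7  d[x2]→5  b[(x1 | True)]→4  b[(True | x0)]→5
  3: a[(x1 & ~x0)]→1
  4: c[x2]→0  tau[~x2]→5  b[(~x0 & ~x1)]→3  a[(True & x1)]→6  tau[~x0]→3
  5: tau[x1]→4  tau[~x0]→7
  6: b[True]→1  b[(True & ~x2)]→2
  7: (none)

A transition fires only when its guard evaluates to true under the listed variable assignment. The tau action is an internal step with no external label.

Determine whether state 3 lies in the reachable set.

After dropping false guards: 10 live edges.
Layer 0: {0}
Layer 1: {6}  total {0,6}
Layer 2: {1,2}  total {0,1,2,6}
Layer 3: {4,5,7}  total {0,1,2,4,5,6,7}
Reachable = {0,1,2,4,5,6,7}

Answer: UNREACHABLE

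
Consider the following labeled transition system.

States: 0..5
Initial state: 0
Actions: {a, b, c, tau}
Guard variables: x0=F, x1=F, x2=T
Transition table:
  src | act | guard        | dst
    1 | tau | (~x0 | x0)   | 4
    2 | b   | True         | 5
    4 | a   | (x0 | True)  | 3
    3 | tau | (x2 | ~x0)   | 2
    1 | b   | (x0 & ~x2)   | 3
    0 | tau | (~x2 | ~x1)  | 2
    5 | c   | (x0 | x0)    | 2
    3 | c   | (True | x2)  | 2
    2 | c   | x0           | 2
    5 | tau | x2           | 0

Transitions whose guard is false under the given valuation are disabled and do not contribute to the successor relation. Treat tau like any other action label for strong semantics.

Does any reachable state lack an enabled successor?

Answer: DEADLOCK-FREE

Trace:
Reach set: {0,2,5}
  0: tau→2  [1 exit(s)]
  2: b→5  [1 exit(s)]
  5: tau→0  [1 exit(s)]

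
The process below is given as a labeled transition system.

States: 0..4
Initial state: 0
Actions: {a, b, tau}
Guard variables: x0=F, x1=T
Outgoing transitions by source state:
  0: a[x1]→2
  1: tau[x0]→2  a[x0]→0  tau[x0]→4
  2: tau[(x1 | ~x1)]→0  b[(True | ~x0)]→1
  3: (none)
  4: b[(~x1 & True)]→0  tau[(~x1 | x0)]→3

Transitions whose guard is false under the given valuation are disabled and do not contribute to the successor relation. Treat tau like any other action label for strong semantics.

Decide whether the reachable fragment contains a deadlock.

Reach set: {0,1,2}
  0: a→2  [1 exit(s)]
  1: ∅  [STUCK]
  2: b→1  tau→0  [2 exit(s)]
trace reaching 1: a·b

Answer: DEADLOCK at state 1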